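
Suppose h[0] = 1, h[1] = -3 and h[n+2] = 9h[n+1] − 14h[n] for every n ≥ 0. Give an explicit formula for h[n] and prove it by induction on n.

Claim: h[n] = -7^n + 2·2^n.

Base cases: h[0] = 1 and -7^0 + 2·2^0 = 1; h[1] = -3 and -7^1 + 2·2^1 = -3.
Assume h[j] = -7^j + 2·2^j for all 0 ≤ j ≤ r, where r ≥ 1.
Then h[r+1] = 9h[r] − 14h[r−1] = 9·(-7^r + 2·2^r) − 14·(-7^{r−1} + 2·2^{r−1}) = -(9·7 − 14)7^{r−1} + 2·(9·2 − 14)2^{r−1} = -49·7^{r−1} + 8·2^{r−1} = -7^{r+1} + 2·2^{r+1}.
So the formula holds for r+1, and by strong induction h[n] = -7^n + 2·2^n for all n ≥ 0.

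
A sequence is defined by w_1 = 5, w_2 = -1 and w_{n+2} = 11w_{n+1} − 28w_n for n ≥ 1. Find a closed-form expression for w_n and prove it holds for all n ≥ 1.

Claim: w_n = 3·4^n − 7^n.

Base cases: w_1 = 5 and 3·4^1 − 7^1 = 5; w_2 = -1 and 3·4^2 − 7^2 = -1.
Assume w_j = 3·4^j − 7^j for all 1 ≤ j ≤ m, where m ≥ 2.
Then w_{m+1} = 11w_m − 28w_{m−1} = 11·(3·4^m − 7^m) − 28·(3·4^{m−1} − 7^{m−1}) = 3·(11·4 − 28)4^{m−1} − (11·7 − 28)7^{m−1} = 48·4^{m−1} − 49·7^{m−1} = 3·4^{m+1} − 7^{m+1}.
This completes the inductive step, so w_n = 3·4^n − 7^n for all n ≥ 1.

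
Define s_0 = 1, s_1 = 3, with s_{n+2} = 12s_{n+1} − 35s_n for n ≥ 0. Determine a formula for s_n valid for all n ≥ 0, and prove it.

Claim: s_n = 2·5^n − 7^n.

Base cases: s_0 = 1 and 2·5^0 − 7^0 = 1; s_1 = 3 and 2·5^1 − 7^1 = 3.
Assume s_j = 2·5^j − 7^j for all 0 ≤ j ≤ r, where r ≥ 1.
Then s_{r+1} = 12s_r − 35s_{r−1} = 12·(2·5^r − 7^r) − 35·(2·5^{r−1} − 7^{r−1}) = 2·(12·5 − 35)5^{r−1} − (12·7 − 35)7^{r−1} = 50·5^{r−1} − 49·7^{r−1} = 2·5^{r+1} − 7^{r+1}.
This completes the inductive step, so s_n = 2·5^n − 7^n for all n ≥ 0.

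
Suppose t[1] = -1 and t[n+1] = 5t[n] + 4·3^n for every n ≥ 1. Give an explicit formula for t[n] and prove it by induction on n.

Claim: t[n] = 5^n − 2·3^n.

Base case: t[1] = -1, and 5^1 − 2·3^1 = 5 − 6 = -1.
Assume t[k] = 5^k − 2·3^k for some k ≥ 1.
Then t[k+1] = 5t[k] + 4·3^k = 5·(5^k − 2·3^k) + 4·3^k = 5^{k+1} − 10·3^k + 4·3^k = 5^{k+1} − 6·3^k = 5^{k+1} − 2·3^{k+1}.
Hence t[n] = 5^n − 2·3^n for every n ≥ 1, by induction.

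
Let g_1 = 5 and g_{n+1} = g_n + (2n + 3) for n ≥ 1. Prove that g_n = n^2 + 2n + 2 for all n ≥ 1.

Base case: g_1 = 5, and 1^2 + 2·1 + 2 = 5.
Assume g_m = m^2 + 2m + 2.
Then g_{m+1} = g_m + (2m + 3) = (m^2 + 2m + 2) + (2m + 3) = m^2 + 4m + 5,
and (m+1)^2 + 2·(m+1) + 2 = m^2 + 4m + 5.
Hence g_n = n^2 + 2n + 2 for every n ≥ 1, by induction.

g_n = n^2 + 2n + 2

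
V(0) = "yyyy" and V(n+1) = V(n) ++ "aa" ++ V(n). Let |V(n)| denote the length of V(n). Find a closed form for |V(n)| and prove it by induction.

Claim: |V(n)| = 6·2^n − 2.

Base case: |V(0)| = 4, and 6·2^0 − 2 = 4.
Assume |V(j)| = 6·2^j − 2.
Then |V(j+1)| = |V(j)| + 2 + |V(j)| = 2|V(j)| + 2 = 2(6·2^j − 2) + 2 = 6·2^{j+1} − 4 + 2 = 6·2^{j+1} − 2.
This completes the inductive step, so |V(n)| = 6·2^n − 2 for all n ≥ 0.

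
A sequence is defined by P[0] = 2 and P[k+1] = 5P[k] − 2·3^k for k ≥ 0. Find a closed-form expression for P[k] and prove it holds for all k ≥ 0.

Claim: P[k] = 5^k + 3^k.

Base case: P[0] = 2, and 5^0 + 3^0 = 1 + 1 = 2.
Assume P[j] = 5^j + 3^j for some j ≥ 0.
Then P[j+1] = 5P[j] − 2·3^j = 5·(5^j + 3^j) − 2·3^j = 5^{j+1} + 5·3^j − 2·3^j = 5^{j+1} + 3·3^j = 5^{j+1} + 3^{j+1}.
This completes the inductive step, so P[k] = 5^k + 3^k for all k ≥ 0.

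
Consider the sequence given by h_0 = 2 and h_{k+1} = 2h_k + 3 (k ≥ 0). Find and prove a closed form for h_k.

Claim: h_k = 5·2^k − 3.

Base case: h_0 = 2, and 5·2^0 − 3 = 5 − 3 = 2.
Assume h_m = 5·2^m − 3 for some m ≥ 0.
Then h_{m+1} = 2h_m + 3 = 2·(5·2^m − 3) + 3 = 10·2^m − 6 + 3 = 5·2^{m+1} − 3.
So the formula holds for m+1, and by induction h_k = 5·2^k − 3 for all k ≥ 0.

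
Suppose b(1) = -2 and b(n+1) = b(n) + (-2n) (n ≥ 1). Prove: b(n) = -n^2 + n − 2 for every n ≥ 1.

Base case: b(1) = -2, and -1^2 + 1 − 2 = -2.
Assume b(m) = -m^2 + m − 2.
Then b(m+1) = b(m) + (-2m) = (-m^2 + m − 2) + (-2m) = -m^2 − m − 2,
and -(m+1)^2 + (m+1) − 2 = -m^2 − m − 2.
This completes the inductive step, so b(n) = -n^2 + n − 2 for all n ≥ 1.

b(n) = -n^2 + n − 2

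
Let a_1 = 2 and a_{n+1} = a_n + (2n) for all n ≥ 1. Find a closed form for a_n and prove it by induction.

Claim: a_n = n^2 − n + 2.

Base case: a_1 = 2, and 1^2 − 1 + 2 = 2.
Assume a_m = m^2 − m + 2.
Then a_{m+1} = a_m + (2m) = (m^2 − m + 2) + (2m) = m^2 + m + 2,
and (m+1)^2 − (m+1) + 2 = m^2 + m + 2.
This completes the inductive step, so a_n = n^2 − n + 2 for all n ≥ 1.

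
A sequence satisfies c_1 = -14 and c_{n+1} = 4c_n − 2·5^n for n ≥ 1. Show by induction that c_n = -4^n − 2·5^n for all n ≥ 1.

Base case: c_1 = -14, and -4^1 − 2·5^1 = -4 − 10 = -14.
Assume c_j = -4^j − 2·5^j for some j ≥ 1.
Then c_{j+1} = 4c_j − 2·5^j = 4·(-4^j − 2·5^j) − 2·5^j = -4^{j+1} − 8·5^j − 2·5^j = -4^{j+1} − 10·5^j = -4^{j+1} − 2·5^{j+1}.
So the formula holds for j+1, and by induction c_n = -4^n − 2·5^n for all n ≥ 1.

c_n = -4^n − 2·5^n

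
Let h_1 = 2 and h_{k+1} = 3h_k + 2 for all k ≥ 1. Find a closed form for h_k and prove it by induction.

Claim: h_k = 3^k − 1.

Base case: h_1 = 2, and 3^1 − 1 = 3 − 1 = 2.
Assume h_j = 3^j − 1 for some j ≥ 1.
Then h_{j+1} = 3h_j + 2 = 3·(3^j − 1) + 2 = 3^{j+1} − 3 + 2 = 3^{j+1} − 1.
This completes the inductive step, so h_k = 3^k − 1 for all k ≥ 1.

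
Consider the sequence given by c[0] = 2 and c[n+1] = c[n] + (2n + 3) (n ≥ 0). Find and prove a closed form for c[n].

Claim: c[n] = n^2 + 2n + 2.

Base case: c[0] = 2, and 0^2 + 2·0 + 2 = 2.
Assume c[k] = k^2 + 2k + 2.
Then c[k+1] = c[k] + (2k + 3) = (k^2 + 2k + 2) + (2k + 3) = k^2 + 4k + 5,
and (k+1)^2 + 2·(k+1) + 2 = k^2 + 4k + 5.
This completes the inductive step, so c[n] = n^2 + 2n + 2 for all n ≥ 0.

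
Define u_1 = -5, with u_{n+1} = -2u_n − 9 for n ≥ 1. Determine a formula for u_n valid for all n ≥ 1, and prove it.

Claim: u_n = (-2)^n − 3.

Base case: u_1 = -5, and (-2)^1 − 3 = -2 − 3 = -5.
Assume u_r = (-2)^r − 3 for some r ≥ 1.
Then u_{r+1} = -2u_r − 9 = -2·((-2)^r − 3) − 9 = -2·(-2)^r + 6 − 9 = (-2)^{r+1} − 3.
This completes the inductive step, so u_n = (-2)^n − 3 for all n ≥ 1.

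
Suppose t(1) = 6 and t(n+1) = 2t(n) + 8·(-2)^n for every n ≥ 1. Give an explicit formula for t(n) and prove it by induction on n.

Claim: t(n) = 2^n − 2·(-2)^n.

Base case: t(1) = 6, and 2^1 − 2·(-2)^1 = 2 + 4 = 6.
Assume t(j) = 2^j − 2·(-2)^j for some j ≥ 1.
Then t(j+1) = 2t(j) + 8·(-2)^j = 2·(2^j − 2·(-2)^j) + 8·(-2)^j = 2^{j+1} − 4·(-2)^j + 8·(-2)^j = 2^{j+1} + 4·(-2)^j = 2^{j+1} − 2·(-2)^{j+1}.
So the formula holds for j+1, and by induction t(n) = 2^n − 2·(-2)^n for all n ≥ 1.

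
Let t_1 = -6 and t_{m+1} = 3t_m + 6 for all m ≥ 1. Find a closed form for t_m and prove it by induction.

Claim: t_m = -3^m − 3.

Base case: t_1 = -6, and -3^1 − 3 = -3 − 3 = -6.
Assume t_r = -3^r − 3 for some r ≥ 1.
Then t_{r+1} = 3t_r + 6 = 3·(-3^r − 3) + 6 = -3^{r+1} − 9 + 6 = -3^{r+1} − 3.
This completes the inductive step, so t_m = -3^m − 3 for all m ≥ 1.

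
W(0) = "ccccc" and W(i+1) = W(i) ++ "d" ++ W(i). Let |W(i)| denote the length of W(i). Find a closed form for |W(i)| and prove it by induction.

Claim: |W(i)| = 6·2^i − 1.

Base case: |W(0)| = 5, and 6·2^0 − 1 = 5.
Assume |W(k)| = 6·2^k − 1.
Then |W(k+1)| = |W(k)| + 1 + |W(k)| = 2|W(k)| + 1 = 2(6·2^k − 1) + 1 = 6·2^{k+1} − 2 + 1 = 6·2^{k+1} − 1.
By induction, |W(i)| = 6·2^i − 1 for all i ≥ 0.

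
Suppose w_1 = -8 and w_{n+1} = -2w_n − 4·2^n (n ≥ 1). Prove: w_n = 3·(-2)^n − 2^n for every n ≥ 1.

Base case: w_1 = -8, and 3·(-2)^1 − 2^1 = -6 − 2 = -8.
Assume w_m = 3·(-2)^m − 2^m for some m ≥ 1.
Then w_{m+1} = -2w_m − 4·2^m = -2·(3·(-2)^m − 2^m) − 4·2^m = 3·(-2)^{m+1} + 2·2^m − 4·2^m = 3·(-2)^{m+1} − 2·2^m = 3·(-2)^{m+1} − 2^{m+1}.
Hence w_n = 3·(-2)^n − 2^n for every n ≥ 1, by induction.

w_n = 3·(-2)^n − 2^n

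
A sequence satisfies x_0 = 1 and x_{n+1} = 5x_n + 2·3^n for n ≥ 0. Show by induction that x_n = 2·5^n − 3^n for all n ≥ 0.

Base case: x_0 = 1, and 2·5^0 − 3^0 = 2 − 1 = 1.
Assume x_k = 2·5^k − 3^k for some k ≥ 0.
Then x_{k+1} = 5x_k + 2·3^k = 5·(2·5^k − 3^k) + 2·3^k = 2·5^{k+1} − 5·3^k + 2·3^k = 2·5^{k+1} − 3·3^k = 2·5^{k+1} − 3^{k+1}.
So the formula holds for k+1, and by induction x_n = 2·5^n − 3^n for all n ≥ 0.

x_n = 2·5^n − 3^n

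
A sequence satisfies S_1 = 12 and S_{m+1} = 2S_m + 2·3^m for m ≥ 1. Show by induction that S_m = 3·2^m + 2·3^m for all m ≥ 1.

Base case: S_1 = 12, and 3·2^1 + 2·3^1 = 6 + 6 = 12.
Assume S_j = 3·2^j + 2·3^j for some j ≥ 1.
Then S_{j+1} = 2S_j + 2·3^j = 2·(3·2^j + 2·3^j) + 2·3^j = 3·2^{j+1} + 4·3^j + 2·3^j = 3·2^{j+1} + 6·3^j = 3·2^{j+1} + 2·3^{j+1}.
This completes the inductive step, so S_m = 3·2^m + 2·3^m for all m ≥ 1.

S_m = 3·2^m + 2·3^m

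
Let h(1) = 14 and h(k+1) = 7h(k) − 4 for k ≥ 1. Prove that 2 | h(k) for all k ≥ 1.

Base case: h(1) = 14 = 2·7, so 2 | h(1).
Assume 2 | h(m), so h(m) = 2t for some integer t.
Then h(m+1) = 7h(m) − 4 = 7·(2t) − 4 = 2(7t − 2), so 2 | h(m+1).
By induction, 2 | h(k) for all k ≥ 1.

2 | h(k)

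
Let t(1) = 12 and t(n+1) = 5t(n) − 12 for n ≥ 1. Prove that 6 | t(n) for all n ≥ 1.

Base case: t(1) = 12 = 6·2, so 6 | t(1).
Assume 6 | t(r), so t(r) = 6s for some integer s.
Then t(r+1) = 5t(r) − 12 = 5·(6s) − 12 = 6(5s − 2), so 6 | t(r+1).
This completes the inductive step, so 6 | t(n) for all n ≥ 1.

6 | t(n)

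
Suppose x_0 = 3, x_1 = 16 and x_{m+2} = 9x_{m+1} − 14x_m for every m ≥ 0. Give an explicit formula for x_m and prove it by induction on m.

Claim: x_m = 2^m + 2·7^m.

Base cases: x_0 = 3 and 2^0 + 2·7^0 = 3; x_1 = 16 and 2^1 + 2·7^1 = 16.
Assume x_j = 2^j + 2·7^j for all 0 ≤ j ≤ r, where r ≥ 1.
Then x_{r+1} = 9x_r − 14x_{r−1} = 9·(2^r + 2·7^r) − 14·(2^{r−1} + 2·7^{r−1}) = (9·2 − 14)2^{r−1} + 2·(9·7 − 14)7^{r−1} = 4·2^{r−1} + 98·7^{r−1} = 2^{r+1} + 2·7^{r+1}.
By strong induction, x_m = 2^m + 2·7^m for all m ≥ 0.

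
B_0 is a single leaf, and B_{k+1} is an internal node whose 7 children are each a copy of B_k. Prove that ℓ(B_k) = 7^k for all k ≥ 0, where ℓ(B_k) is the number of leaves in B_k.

Base case: ℓ(B_0) = 1, and 7^0 = 1.
Assume ℓ(B_m) = 7^m.
Then ℓ(B_{m+1}) = 7·ℓ(B_m) = 7·7^m = 7^{m+1}.
Hence ℓ(B_k) = 7^k for every k ≥ 0, by induction.

ℓ(B_k) = 7^k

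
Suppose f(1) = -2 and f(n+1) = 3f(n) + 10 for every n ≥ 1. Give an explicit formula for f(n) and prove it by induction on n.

Claim: f(n) = 3^n − 5.

Base case: f(1) = -2, and 3^1 − 5 = 3 − 5 = -2.
Assume f(m) = 3^m − 5 for some m ≥ 1.
Then f(m+1) = 3f(m) + 10 = 3·(3^m − 5) + 10 = 3^{m+1} − 15 + 10 = 3^{m+1} − 5.
So the formula holds for m+1, and by induction f(n) = 3^n − 5 for all n ≥ 1.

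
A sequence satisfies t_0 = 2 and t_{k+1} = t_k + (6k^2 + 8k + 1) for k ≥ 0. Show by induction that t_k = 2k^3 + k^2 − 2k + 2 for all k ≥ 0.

Base case: t_0 = 2, and 2·0^3 + 0^2 − 2·0 + 2 = 2.
Assume t_r = 2r^3 + r^2 − 2r + 2.
Then t_{r+1} = t_r + (6r^2 + 8r + 1) = (2r^3 + r^2 − 2r + 2) + (6r^2 + 8r + 1) = 2r^3 + 7r^2 + 6r + 3,
and 2·(r+1)^3 + (r+1)^2 − 2·(r+1) + 2 = 2r^3 + 7r^2 + 6r + 3.
By induction, t_k = 2k^3 + k^2 − 2k + 2 for all k ≥ 0.

t_k = 2k^3 + k^2 − 2k + 2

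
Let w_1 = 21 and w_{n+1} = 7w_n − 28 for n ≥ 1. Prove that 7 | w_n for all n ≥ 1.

Base case: w_1 = 21 = 7·3, so 7 | w_1.
Assume 7 | w_r, so w_r = 7t for some integer t.
Then w_{r+1} = 7w_r − 28 = 7·(7t) − 28 = 7(7t − 4), so 7 | w_{r+1}.
This completes the inductive step, so 7 | w_n for all n ≥ 1.

7 | w_n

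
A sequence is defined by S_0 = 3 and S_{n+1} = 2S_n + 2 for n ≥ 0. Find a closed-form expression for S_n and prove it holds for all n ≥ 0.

Claim: S_n = 5·2^n − 2.

Base case: S_0 = 3, and 5·2^0 − 2 = 5 − 2 = 3.
Assume S_m = 5·2^m − 2 for some m ≥ 0.
Then S_{m+1} = 2S_m + 2 = 2·(5·2^m − 2) + 2 = 10·2^m − 4 + 2 = 5·2^{m+1} − 2.
This completes the inductive step, so S_n = 5·2^n − 2 for all n ≥ 0.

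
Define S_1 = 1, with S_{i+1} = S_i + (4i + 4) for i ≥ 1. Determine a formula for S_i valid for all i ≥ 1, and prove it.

Claim: S_i = 2i^2 + 2i − 3.

Base case: S_1 = 1, and 2·1^2 + 2·1 − 3 = 1.
Assume S_j = 2j^2 + 2j − 3.
Then S_{j+1} = S_j + (4j + 4) = (2j^2 + 2j − 3) + (4j + 4) = 2j^2 + 6j + 1,
and 2·(j+1)^2 + 2·(j+1) − 3 = 2j^2 + 6j + 1.
This completes the inductive step, so S_i = 2i^2 + 2i − 3 for all i ≥ 1.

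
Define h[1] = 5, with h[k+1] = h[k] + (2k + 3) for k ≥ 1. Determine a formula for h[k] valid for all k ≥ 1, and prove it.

Claim: h[k] = k^2 + 2k + 2.

Base case: h[1] = 5, and 1^2 + 2·1 + 2 = 5.
Assume h[r] = r^2 + 2r + 2.
Then h[r+1] = h[r] + (2r + 3) = (r^2 + 2r + 2) + (2r + 3) = r^2 + 4r + 5,
and (r+1)^2 + 2·(r+1) + 2 = r^2 + 4r + 5.
By induction, h[k] = k^2 + 2k + 2 for all k ≥ 1.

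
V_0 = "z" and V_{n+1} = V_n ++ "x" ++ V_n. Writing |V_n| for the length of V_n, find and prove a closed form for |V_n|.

Claim: |V_n| = 2^{n+1} − 1.

Base case: |V_0| = 1, and 2^{0+1} − 1 = 1.
Assume |V_k| = 2^{k+1} − 1.
Then |V_{k+1}| = |V_k| + 1 + |V_k| = 2|V_k| + 1 = 2(2^{k+1} − 1) + 1 = 2^{k+2} − 2 + 1 = 2^{k+2} − 1.
Hence |V_n| = 2^{n+1} − 1 for every n ≥ 0, by induction.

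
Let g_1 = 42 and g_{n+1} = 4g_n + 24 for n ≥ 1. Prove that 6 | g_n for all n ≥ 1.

Base case: g_1 = 42 = 6·7, so 6 | g_1.
Assume 6 | g_k, so g_k = 6t for some integer t.
Then g_{k+1} = 4g_k + 24 = 4·(6t) + 24 = 6(4t + 4), so 6 | g_{k+1}.
This completes the inductive step, so 6 | g_n for all n ≥ 1.

6 | g_n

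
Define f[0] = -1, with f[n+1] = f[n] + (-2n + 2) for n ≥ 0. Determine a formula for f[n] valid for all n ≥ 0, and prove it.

Claim: f[n] = -n^2 + 3n − 1.

Base case: f[0] = -1, and -0^2 + 3·0 − 1 = -1.
Assume f[m] = -m^2 + 3m − 1.
Then f[m+1] = f[m] + (-2m + 2) = (-m^2 + 3m − 1) + (-2m + 2) = -m^2 + m + 1,
and -(m+1)^2 + 3·(m+1) − 1 = -m^2 + m + 1.
Hence f[n] = -n^2 + 3n − 1 for every n ≥ 0, by induction.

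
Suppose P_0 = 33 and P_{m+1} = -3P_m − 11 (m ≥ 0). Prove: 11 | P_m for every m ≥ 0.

Base case: P_0 = 33 = 11·3, so 11 | P_0.
Assume 11 | P_j, so P_j = 11t for some integer t.
Then P_{j+1} = -3P_j − 11 = -3·(11t) − 11 = 11(-3t − 1), so 11 | P_{j+1}.
This completes the inductive step, so 11 | P_m for all m ≥ 0.

11 | P_m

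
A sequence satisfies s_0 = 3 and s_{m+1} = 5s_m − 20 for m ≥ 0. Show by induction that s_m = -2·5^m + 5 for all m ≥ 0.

Base case: s_0 = 3, and -2·5^0 + 5 = -2 + 5 = 3.
Assume s_j = -2·5^j + 5 for some j ≥ 0.
Then s_{j+1} = 5s_j − 20 = 5·(-2·5^j + 5) − 20 = -10·5^j + 25 − 20 = -2·5^{j+1} + 5.
This completes the inductive step, so s_m = -2·5^m + 5 for all m ≥ 0.

s_m = -2·5^m + 5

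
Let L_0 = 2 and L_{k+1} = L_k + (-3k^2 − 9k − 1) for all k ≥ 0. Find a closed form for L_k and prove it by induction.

Claim: L_k = -k^3 − 3k^2 + 3k + 2.

Base case: L_0 = 2, and -0^3 − 3·0^2 + 3·0 + 2 = 2.
Assume L_m = -m^3 − 3m^2 + 3m + 2.
Then L_{m+1} = L_m + (-3m^2 − 9m − 1) = (-m^3 − 3m^2 + 3m + 2) + (-3m^2 − 9m − 1) = -m^3 − 6m^2 − 6m + 1,
and -(m+1)^3 − 3·(m+1)^2 + 3·(m+1) + 2 = -m^3 − 6m^2 − 6m + 1.
This completes the inductive step, so L_k = -k^3 − 3k^2 + 3k + 2 for all k ≥ 0.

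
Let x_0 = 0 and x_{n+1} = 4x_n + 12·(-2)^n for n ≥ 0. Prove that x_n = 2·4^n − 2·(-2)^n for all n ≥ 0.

Base case: x_0 = 0, and 2·4^0 − 2·(-2)^0 = 2 − 2 = 0.
Assume x_j = 2·4^j − 2·(-2)^j for some j ≥ 0.
Then x_{j+1} = 4x_j + 12·(-2)^j = 4·(2·4^j − 2·(-2)^j) + 12·(-2)^j = 2·4^{j+1} − 8·(-2)^j + 12·(-2)^j = 2·4^{j+1} + 4·(-2)^j = 2·4^{j+1} − 2·(-2)^{j+1}.
So the formula holds for j+1, and by induction x_n = 2·4^n − 2·(-2)^n for all n ≥ 0.

x_n = 2·4^n − 2·(-2)^n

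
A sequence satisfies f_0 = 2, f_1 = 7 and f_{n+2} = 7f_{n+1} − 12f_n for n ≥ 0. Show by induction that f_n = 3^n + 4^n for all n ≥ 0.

Base cases: f_0 = 2 and 3^0 + 4^0 = 2; f_1 = 7 and 3^1 + 4^1 = 7.
Assume f_j = 3^j + 4^j for all 0 ≤ j ≤ k, where k ≥ 1.
Then f_{k+1} = 7f_k − 12f_{k−1} = 7·(3^k + 4^k) − 12·(3^{k−1} + 4^{k−1}) = (7·3 − 12)3^{k−1} + (7·4 − 12)4^{k−1} = 9·3^{k−1} + 16·4^{k−1} = 3^{k+1} + 4^{k+1}.
So the formula holds for k+1, and by strong induction f_n = 3^n + 4^n for all n ≥ 0.

f_n = 3^n + 4^n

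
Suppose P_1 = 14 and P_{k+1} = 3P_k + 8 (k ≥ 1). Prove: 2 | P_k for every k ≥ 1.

Base case: P_1 = 14 = 2·7, so 2 | P_1.
Assume 2 | P_m, so P_m = 2t for some integer t.
Then P_{m+1} = 3P_m + 8 = 3·(2t) + 8 = 2(3t + 4), so 2 | P_{m+1}.
Hence 2 | P_k for every k ≥ 1, by induction.

2 | P_k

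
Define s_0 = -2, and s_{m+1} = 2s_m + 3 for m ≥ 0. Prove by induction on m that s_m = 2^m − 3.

Base case: s_0 = -2, and 2^0 − 3 = 1 − 3 = -2.
Assume s_r = 2^r − 3 for some r ≥ 0.
Then s_{r+1} = 2s_r + 3 = 2·(2^r − 3) + 3 = 2^{r+1} − 6 + 3 = 2^{r+1} − 3.
So the formula holds for r+1, and by induction s_m = 2^m − 3 for all m ≥ 0.

s_m = 2^m − 3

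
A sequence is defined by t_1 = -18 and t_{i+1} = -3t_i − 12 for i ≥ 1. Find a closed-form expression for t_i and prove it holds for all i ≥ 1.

Claim: t_i = 5·(-3)^i − 3.

Base case: t_1 = -18, and 5·(-3)^1 − 3 = -15 − 3 = -18.
Assume t_k = 5·(-3)^k − 3 for some k ≥ 1.
Then t_{k+1} = -3t_k − 12 = -3·(5·(-3)^k − 3) − 12 = -15·(-3)^k + 9 − 12 = 5·(-3)^{k+1} − 3.
This completes the inductive step, so t_i = 5·(-3)^i − 3 for all i ≥ 1.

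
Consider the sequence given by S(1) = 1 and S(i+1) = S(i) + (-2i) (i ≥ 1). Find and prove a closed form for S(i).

Claim: S(i) = -i^2 + i + 1.

Base case: S(1) = 1, and -1^2 + 1 + 1 = 1.
Assume S(m) = -m^2 + m + 1.
Then S(m+1) = S(m) + (-2m) = (-m^2 + m + 1) + (-2m) = -m^2 − m + 1,
and -(m+1)^2 + (m+1) + 1 = -m^2 − m + 1.
Hence S(i) = -i^2 + i + 1 for every i ≥ 1, by induction.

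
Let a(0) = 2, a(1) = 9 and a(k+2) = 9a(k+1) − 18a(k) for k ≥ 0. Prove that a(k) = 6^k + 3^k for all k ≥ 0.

Base cases: a(0) = 2 and 6^0 + 3^0 = 2; a(1) = 9 and 6^1 + 3^1 = 9.
Assume a(j) = 6^j + 3^j for all 0 ≤ j ≤ r, where r ≥ 1.
Then a(r+1) = 9a(r) − 18a(r−1) = 9·(6^r + 3^r) − 18·(6^{r−1} + 3^{r−1}) = (9·6 − 18)6^{r−1} + (9·3 − 18)3^{r−1} = 36·6^{r−1} + 9·3^{r−1} = 6^{r+1} + 3^{r+1}.
This completes the inductive step, so a(k) = 6^k + 3^k for all k ≥ 0.

a(k) = 6^k + 3^k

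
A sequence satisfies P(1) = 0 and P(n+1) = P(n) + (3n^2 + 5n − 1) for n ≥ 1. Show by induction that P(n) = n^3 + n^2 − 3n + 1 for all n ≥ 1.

Base case: P(1) = 0, and 1^3 + 1^2 − 3·1 + 1 = 0.
Assume P(r) = r^3 + r^2 − 3r + 1.
Then P(r+1) = P(r) + (3r^2 + 5r − 1) = (r^3 + r^2 − 3r + 1) + (3r^2 + 5r − 1) = r^3 + 4r^2 + 2r,
and (r+1)^3 + (r+1)^2 − 3·(r+1) + 1 = r^3 + 4r^2 + 2r.
This completes the inductive step, so P(n) = n^3 + n^2 − 3n + 1 for all n ≥ 1.

P(n) = n^3 + n^2 − 3n + 1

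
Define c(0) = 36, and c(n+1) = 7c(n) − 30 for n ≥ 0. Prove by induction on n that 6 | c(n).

Base case: c(0) = 36 = 6·6, so 6 | c(0).
Assume 6 | c(r), so c(r) = 6t for some integer t.
Then c(r+1) = 7c(r) − 30 = 7·(6t) − 30 = 6(7t − 5), so 6 | c(r+1).
Hence 6 | c(n) for every n ≥ 0, by induction.

6 | c(n)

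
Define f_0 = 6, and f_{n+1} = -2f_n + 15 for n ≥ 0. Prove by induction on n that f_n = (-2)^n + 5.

Base case: f_0 = 6, and (-2)^0 + 5 = 1 + 5 = 6.
Assume f_k = (-2)^k + 5 for some k ≥ 0.
Then f_{k+1} = -2f_k + 15 = -2·((-2)^k + 5) + 15 = -2·(-2)^k − 10 + 15 = (-2)^{k+1} + 5.
By induction, f_n = (-2)^n + 5 for all n ≥ 0.

f_n = (-2)^n + 5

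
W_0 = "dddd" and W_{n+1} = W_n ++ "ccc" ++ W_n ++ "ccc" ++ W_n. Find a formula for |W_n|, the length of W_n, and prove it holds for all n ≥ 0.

Claim: |W_n| = 7·3^n − 3.

Base case: |W_0| = 4, and 7·3^0 − 3 = 4.
Assume |W_j| = 7·3^j − 3.
Then |W_{j+1}| = 3|W_j| + 6 = 3(7·3^j − 3) + 6 = 7·3^{j+1} − 9 + 6 = 7·3^{j+1} − 3.
Hence |W_n| = 7·3^n − 3 for every n ≥ 0, by induction.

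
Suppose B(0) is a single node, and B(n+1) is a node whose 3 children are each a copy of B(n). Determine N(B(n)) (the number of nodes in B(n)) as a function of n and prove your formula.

Claim: N(B(n)) = (3^{n+1} − 1)/2.

Base case: N(B(0)) = 1, and (3^{0+1} − 1)/2 = 1.
Assume N(B(r)) = (3^{r+1} − 1)/2.
Then N(B(r+1)) = 1 + 3N(B(r)) = 1 + 3·(3^{r+1} − 1)/2 = 1 + (3^{r+2} − 3)/2 = (2 + 3^{r+2} − 3)/2 = (3^{r+2} − 1)/2.
So the formula holds for r+1, and by induction N(B(n)) = (3^{n+1} − 1)/2 for all n ≥ 0.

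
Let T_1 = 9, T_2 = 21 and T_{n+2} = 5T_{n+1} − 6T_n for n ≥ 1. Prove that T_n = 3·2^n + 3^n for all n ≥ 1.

Base cases: T_1 = 9 and 3·2^1 + 3^1 = 9; T_2 = 21 and 3·2^2 + 3^2 = 21.
Assume T_j = 3·2^j + 3^j for all 1 ≤ j ≤ k, where k ≥ 2.
Then T_{k+1} = 5T_k − 6T_{k−1} = 5·(3·2^k + 3^k) − 6·(3·2^{k−1} + 3^{k−1}) = 3·(5·2 − 6)2^{k−1} + (5·3 − 6)3^{k−1} = 12·2^{k−1} + 9·3^{k−1} = 3·2^{k+1} + 3^{k+1}.
So the formula holds for k+1, and by strong induction T_n = 3·2^n + 3^n for all n ≥ 1.

T_n = 3·2^n + 3^n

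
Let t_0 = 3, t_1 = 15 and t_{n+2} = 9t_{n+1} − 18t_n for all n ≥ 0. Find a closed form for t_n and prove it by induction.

Claim: t_n = 2·6^n + 3^n.

Base cases: t_0 = 3 and 2·6^0 + 3^0 = 3; t_1 = 15 and 2·6^1 + 3^1 = 15.
Assume t_i = 2·6^i + 3^i for all 0 ≤ i ≤ j, where j ≥ 1.
Then t_{j+1} = 9t_j − 18t_{j−1} = 9·(2·6^j + 3^j) − 18·(2·6^{j−1} + 3^{j−1}) = 2·(9·6 − 18)6^{j−1} + (9·3 − 18)3^{j−1} = 72·6^{j−1} + 9·3^{j−1} = 2·6^{j+1} + 3^{j+1}.
So the formula holds for j+1, and by strong induction t_n = 2·6^n + 3^n for all n ≥ 0.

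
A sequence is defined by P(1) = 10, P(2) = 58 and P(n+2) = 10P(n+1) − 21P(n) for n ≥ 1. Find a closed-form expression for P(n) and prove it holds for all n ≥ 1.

Claim: P(n) = 7^n + 3^n.

Base cases: P(1) = 10 and 7^1 + 3^1 = 10; P(2) = 58 and 7^2 + 3^2 = 58.
Assume P(j) = 7^j + 3^j for all 1 ≤ j ≤ m, where m ≥ 2.
Then P(m+1) = 10P(m) − 21P(m−1) = 10·(7^m + 3^m) − 21·(7^{m−1} + 3^{m−1}) = (10·7 − 21)7^{m−1} + (10·3 − 21)3^{m−1} = 49·7^{m−1} + 9·3^{m−1} = 7^{m+1} + 3^{m+1}.
This completes the inductive step, so P(n) = 7^n + 3^n for all n ≥ 1.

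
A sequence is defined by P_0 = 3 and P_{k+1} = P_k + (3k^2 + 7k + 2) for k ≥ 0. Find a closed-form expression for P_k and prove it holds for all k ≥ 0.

Claim: P_k = k^3 + 2k^2 − k + 3.

Base case: P_0 = 3, and 0^3 + 2·0^2 − 0 + 3 = 3.
Assume P_r = r^3 + 2r^2 − r + 3.
Then P_{r+1} = P_r + (3r^2 + 7r + 2) = (r^3 + 2r^2 − r + 3) + (3r^2 + 7r + 2) = r^3 + 5r^2 + 6r + 5,
and (r+1)^3 + 2·(r+1)^2 − (r+1) + 3 = r^3 + 5r^2 + 6r + 5.
This completes the inductive step, so P_k = k^3 + 2k^2 − k + 3 for all k ≥ 0.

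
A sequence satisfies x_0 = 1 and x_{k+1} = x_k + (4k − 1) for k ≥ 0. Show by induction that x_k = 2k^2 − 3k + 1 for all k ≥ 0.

Base case: x_0 = 1, and 2·0^2 − 3·0 + 1 = 1.
Assume x_j = 2j^2 − 3j + 1.
Then x_{j+1} = x_j + (4j − 1) = (2j^2 − 3j + 1) + (4j − 1) = 2j^2 + j,
and 2·(j+1)^2 − 3·(j+1) + 1 = 2j^2 + j.
Hence x_k = 2k^2 − 3k + 1 for every k ≥ 0, by induction.

x_k = 2k^2 − 3k + 1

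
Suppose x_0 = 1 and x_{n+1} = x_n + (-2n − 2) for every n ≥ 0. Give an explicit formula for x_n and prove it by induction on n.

Claim: x_n = -n^2 − n + 1.

Base case: x_0 = 1, and -0^2 − 0 + 1 = 1.
Assume x_r = -r^2 − r + 1.
Then x_{r+1} = x_r + (-2r − 2) = (-r^2 − r + 1) + (-2r − 2) = -r^2 − 3r − 1,
and -(r+1)^2 − (r+1) + 1 = -r^2 − 3r − 1.
By induction, x_n = -n^2 − n + 1 for all n ≥ 0.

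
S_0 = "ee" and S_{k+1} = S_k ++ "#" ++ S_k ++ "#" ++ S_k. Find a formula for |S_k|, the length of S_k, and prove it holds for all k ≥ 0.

Claim: |S_k| = 3^{k+1} − 1.

Base case: |S_0| = 2, and 3^{0+1} − 1 = 2.
Assume |S_r| = 3^{r+1} − 1.
Then |S_{r+1}| = 3|S_r| + 2 = 3(3^{r+1} − 1) + 2 = 3^{r+2} − 3 + 2 = 3^{r+2} − 1.
This completes the inductive step, so |S_k| = 3^{k+1} − 1 for all k ≥ 0.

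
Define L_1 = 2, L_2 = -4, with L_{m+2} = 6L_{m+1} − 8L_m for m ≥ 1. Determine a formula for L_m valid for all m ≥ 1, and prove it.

Claim: L_m = 3·2^m − 4^m.

Base cases: L_1 = 2 and 3·2^1 − 4^1 = 2; L_2 = -4 and 3·2^2 − 4^2 = -4.
Assume L_j = 3·2^j − 4^j for all 1 ≤ j ≤ k, where k ≥ 2.
Then L_{k+1} = 6L_k − 8L_{k−1} = 6·(3·2^k − 4^k) − 8·(3·2^{k−1} − 4^{k−1}) = 3·(6·2 − 8)2^{k−1} − (6·4 − 8)4^{k−1} = 12·2^{k−1} − 16·4^{k−1} = 3·2^{k+1} − 4^{k+1}.
So the formula holds for k+1, and by strong induction L_m = 3·2^m − 4^m for all m ≥ 1.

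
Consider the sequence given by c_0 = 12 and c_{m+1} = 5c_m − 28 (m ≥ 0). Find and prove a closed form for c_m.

Claim: c_m = 5^{m+1} + 7.

Base case: c_0 = 12, and 5^{0+1} + 7 = 5 + 7 = 12.
Assume c_j = 5^{j+1} + 7 for some j ≥ 0.
Then c_{j+1} = 5c_j − 28 = 5·(5^{j+1} + 7) − 28 = 5^{j+2} + 35 − 28 = 5^{j+2} + 7.
By induction, c_m = 5^{m+1} + 7 for all m ≥ 0.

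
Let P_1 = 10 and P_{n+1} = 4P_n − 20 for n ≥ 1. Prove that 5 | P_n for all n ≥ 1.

Base case: P_1 = 10 = 5·2, so 5 | P_1.
Assume 5 | P_m, so P_m = 5t for some integer t.
Then P_{m+1} = 4P_m − 20 = 4·(5t) − 20 = 5(4t − 4), so 5 | P_{m+1}.
So the property holds for m+1, and by induction 5 | P_n for all n ≥ 1.

5 | P_n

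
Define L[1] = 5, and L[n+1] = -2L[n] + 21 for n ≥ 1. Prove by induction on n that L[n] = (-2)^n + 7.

Base case: L[1] = 5, and (-2)^1 + 7 = -2 + 7 = 5.
Assume L[m] = (-2)^m + 7 for some m ≥ 1.
Then L[m+1] = -2L[m] + 21 = -2·((-2)^m + 7) + 21 = -2·(-2)^m − 14 + 21 = (-2)^{m+1} + 7.
So the formula holds for m+1, and by induction L[n] = (-2)^n + 7 for all n ≥ 1.

L[n] = (-2)^n + 7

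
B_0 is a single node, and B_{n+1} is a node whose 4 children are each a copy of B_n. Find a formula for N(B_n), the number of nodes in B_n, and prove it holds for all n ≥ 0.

Claim: N(B_n) = (4^{n+1} − 1)/3.

Base case: N(B_0) = 1, and (4^{0+1} − 1)/3 = 1.
Assume N(B_r) = (4^{r+1} − 1)/3.
Then N(B_{r+1}) = 1 + 4N(B_r) = 1 + 4·(4^{r+1} − 1)/3 = 1 + (4^{r+2} − 4)/3 = (3 + 4^{r+2} − 4)/3 = (4^{r+2} − 1)/3.
By induction, N(B_n) = (4^{n+1} − 1)/3 for all n ≥ 0.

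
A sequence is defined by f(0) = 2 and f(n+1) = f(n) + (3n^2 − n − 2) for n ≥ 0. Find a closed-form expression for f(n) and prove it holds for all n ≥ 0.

Claim: f(n) = n^3 − 2n^2 − n + 2.

Base case: f(0) = 2, and 0^3 − 2·0^2 − 0 + 2 = 2.
Assume f(r) = r^3 − 2r^2 − r + 2.
Then f(r+1) = f(r) + (3r^2 − r − 2) = (r^3 − 2r^2 − r + 2) + (3r^2 − r − 2) = r^3 + r^2 − 2r,
and (r+1)^3 − 2·(r+1)^2 − (r+1) + 2 = r^3 + r^2 − 2r.
By induction, f(n) = n^3 − 2n^2 − n + 2 for all n ≥ 0.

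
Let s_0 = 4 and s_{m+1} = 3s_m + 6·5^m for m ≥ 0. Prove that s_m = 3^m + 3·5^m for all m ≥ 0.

Base case: s_0 = 4, and 3^0 + 3·5^0 = 1 + 3 = 4.
Assume s_j = 3^j + 3·5^j for some j ≥ 0.
Then s_{j+1} = 3s_j + 6·5^j = 3·(3^j + 3·5^j) + 6·5^j = 3^{j+1} + 9·5^j + 6·5^j = 3^{j+1} + 15·5^j = 3^{j+1} + 3·5^{j+1}.
So the formula holds for j+1, and by induction s_m = 3^m + 3·5^m for all m ≥ 0.

s_m = 3^m + 3·5^m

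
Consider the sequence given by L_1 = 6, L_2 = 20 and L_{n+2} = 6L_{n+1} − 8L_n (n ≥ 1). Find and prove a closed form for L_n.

Claim: L_n = 2^n + 4^n.

Base cases: L_1 = 6 and 2^1 + 4^1 = 6; L_2 = 20 and 2^2 + 4^2 = 20.
Assume L_j = 2^j + 4^j for all 1 ≤ j ≤ m, where m ≥ 2.
Then L_{m+1} = 6L_m − 8L_{m−1} = 6·(2^m + 4^m) − 8·(2^{m−1} + 4^{m−1}) = (6·2 − 8)2^{m−1} + (6·4 − 8)4^{m−1} = 4·2^{m−1} + 16·4^{m−1} = 2^{m+1} + 4^{m+1}.
By strong induction, L_n = 2^n + 4^n for all n ≥ 1.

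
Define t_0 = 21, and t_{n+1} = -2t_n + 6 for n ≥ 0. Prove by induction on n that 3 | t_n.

Base case: t_0 = 21 = 3·7, so 3 | t_0.
Assume 3 | t_k, so t_k = 3s for some integer s.
Then t_{k+1} = -2t_k + 6 = -2·(3s) + 6 = 3(-2s + 2), so 3 | t_{k+1}.
This completes the inductive step, so 3 | t_n for all n ≥ 0.

3 | t_n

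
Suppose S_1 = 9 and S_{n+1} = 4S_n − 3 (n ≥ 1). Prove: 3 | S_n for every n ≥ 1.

Base case: S_1 = 9 = 3·3, so 3 | S_1.
Assume 3 | S_r, so S_r = 3t for some integer t.
Then S_{r+1} = 4S_r − 3 = 4·(3t) − 3 = 3(4t − 1), so 3 | S_{r+1}.
By induction, 3 | S_n for all n ≥ 1.

3 | S_n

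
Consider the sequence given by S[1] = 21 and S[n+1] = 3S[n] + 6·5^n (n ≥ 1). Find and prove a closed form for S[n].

Claim: S[n] = 2·3^n + 3·5^n.

Base case: S[1] = 21, and 2·3^1 + 3·5^1 = 6 + 15 = 21.
Assume S[j] = 2·3^j + 3·5^j for some j ≥ 1.
Then S[j+1] = 3S[j] + 6·5^j = 3·(2·3^j + 3·5^j) + 6·5^j = 2·3^{j+1} + 9·5^j + 6·5^j = 2·3^{j+1} + 15·5^j = 2·3^{j+1} + 3·5^{j+1}.
By induction, S[n] = 2·3^n + 3·5^n for all n ≥ 1.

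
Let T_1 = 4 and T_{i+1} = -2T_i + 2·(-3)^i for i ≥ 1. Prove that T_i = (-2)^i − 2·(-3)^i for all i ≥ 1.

Base case: T_1 = 4, and (-2)^1 − 2·(-3)^1 = -2 + 6 = 4.
Assume T_k = (-2)^k − 2·(-3)^k for some k ≥ 1.
Then T_{k+1} = -2T_k + 2·(-3)^k = -2·((-2)^k − 2·(-3)^k) + 2·(-3)^k = (-2)^{k+1} + 4·(-3)^k + 2·(-3)^k = (-2)^{k+1} + 6·(-3)^k = (-2)^{k+1} − 2·(-3)^{k+1}.
So the formula holds for k+1, and by induction T_i = (-2)^i − 2·(-3)^i for all i ≥ 1.

T_i = (-2)^i − 2·(-3)^i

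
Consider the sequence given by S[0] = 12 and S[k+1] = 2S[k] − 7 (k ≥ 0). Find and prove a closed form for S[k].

Claim: S[k] = 5·2^k + 7.

Base case: S[0] = 12, and 5·2^0 + 7 = 5 + 7 = 12.
Assume S[m] = 5·2^m + 7 for some m ≥ 0.
Then S[m+1] = 2S[m] − 7 = 2·(5·2^m + 7) − 7 = 10·2^m + 14 − 7 = 5·2^{m+1} + 7.
Hence S[k] = 5·2^k + 7 for every k ≥ 0, by induction.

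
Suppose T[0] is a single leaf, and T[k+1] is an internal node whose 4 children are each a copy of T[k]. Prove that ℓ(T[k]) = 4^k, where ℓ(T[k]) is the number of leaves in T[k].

Base case: ℓ(T[0]) = 1, and 4^0 = 1.
Assume ℓ(T[r]) = 4^r.
Then ℓ(T[r+1]) = 4·ℓ(T[r]) = 4·4^r = 4^{r+1}.
So the formula holds for r+1, and by induction ℓ(T[k]) = 4^k for all k ≥ 0.

ℓ(T[k]) = 4^k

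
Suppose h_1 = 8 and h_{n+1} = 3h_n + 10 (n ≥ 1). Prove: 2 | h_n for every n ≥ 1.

Base case: h_1 = 8 = 2·4, so 2 | h_1.
Assume 2 | h_j, so h_j = 2t for some integer t.
Then h_{j+1} = 3h_j + 10 = 3·(2t) + 10 = 2(3t + 5), so 2 | h_{j+1}.
This completes the inductive step, so 2 | h_n for all n ≥ 1.

2 | h_n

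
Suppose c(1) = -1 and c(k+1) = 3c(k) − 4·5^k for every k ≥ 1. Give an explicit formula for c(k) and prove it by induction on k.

Claim: c(k) = 3·3^k − 2·5^k.

Base case: c(1) = -1, and 3·3^1 − 2·5^1 = 9 − 10 = -1.
Assume c(m) = 3·3^m − 2·5^m for some m ≥ 1.
Then c(m+1) = 3c(m) − 4·5^m = 3·(3·3^m − 2·5^m) − 4·5^m = 3·3^{m+1} − 6·5^m − 4·5^m = 3·3^{m+1} − 10·5^m = 3·3^{m+1} − 2·5^{m+1}.
Hence c(k) = 3·3^k − 2·5^k for every k ≥ 1, by induction.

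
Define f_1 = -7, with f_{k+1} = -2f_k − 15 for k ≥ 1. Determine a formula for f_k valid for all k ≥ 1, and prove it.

Claim: f_k = (-2)^k − 5.

Base case: f_1 = -7, and (-2)^1 − 5 = -2 − 5 = -7.
Assume f_j = (-2)^j − 5 for some j ≥ 1.
Then f_{j+1} = -2f_j − 15 = -2·((-2)^j − 5) − 15 = -2·(-2)^j + 10 − 15 = (-2)^{j+1} − 5.
Hence f_k = (-2)^k − 5 for every k ≥ 1, by induction.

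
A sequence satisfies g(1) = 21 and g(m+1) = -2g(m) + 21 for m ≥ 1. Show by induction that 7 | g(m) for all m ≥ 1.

Base case: g(1) = 21 = 7·3, so 7 | g(1).
Assume 7 | g(k), so g(k) = 7t for some integer t.
Then g(k+1) = -2g(k) + 21 = -2·(7t) + 21 = 7(-2t + 3), so 7 | g(k+1).
Hence 7 | g(m) for every m ≥ 1, by induction.

7 | g(m)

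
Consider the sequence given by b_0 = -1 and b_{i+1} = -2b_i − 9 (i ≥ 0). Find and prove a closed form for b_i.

Claim: b_i = 2·(-2)^i − 3.

Base case: b_0 = -1, and 2·(-2)^0 − 3 = 2 − 3 = -1.
Assume b_m = 2·(-2)^m − 3 for some m ≥ 0.
Then b_{m+1} = -2b_m − 9 = -2·(2·(-2)^m − 3) − 9 = -4·(-2)^m + 6 − 9 = 2·(-2)^{m+1} − 3.
This completes the inductive step, so b_i = 2·(-2)^i − 3 for all i ≥ 0.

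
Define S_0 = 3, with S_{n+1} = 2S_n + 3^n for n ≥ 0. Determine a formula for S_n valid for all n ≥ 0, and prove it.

Claim: S_n = 2·2^n + 3^n.

Base case: S_0 = 3, and 2·2^0 + 3^0 = 2 + 1 = 3.
Assume S_r = 2·2^r + 3^r for some r ≥ 0.
Then S_{r+1} = 2S_r + 3^r = 2·(2·2^r + 3^r) + 3^r = 2·2^{r+1} + 2·3^r + 3^r = 2·2^{r+1} + 3·3^r = 2·2^{r+1} + 3^{r+1}.
By induction, S_n = 2·2^n + 3^n for all n ≥ 0.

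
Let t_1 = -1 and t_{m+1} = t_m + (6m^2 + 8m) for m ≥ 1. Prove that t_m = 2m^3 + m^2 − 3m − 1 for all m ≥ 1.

Base case: t_1 = -1, and 2·1^3 + 1^2 − 3·1 − 1 = -1.
Assume t_r = 2r^3 + r^2 − 3r − 1.
Then t_{r+1} = t_r + (6r^2 + 8r) = (2r^3 + r^2 − 3r − 1) + (6r^2 + 8r) = 2r^3 + 7r^2 + 5r − 1,
and 2·(r+1)^3 + (r+1)^2 − 3·(r+1) − 1 = 2r^3 + 7r^2 + 5r − 1.
By induction, t_m = 2m^3 + m^2 − 3m − 1 for all m ≥ 1.

t_m = 2m^3 + m^2 − 3m − 1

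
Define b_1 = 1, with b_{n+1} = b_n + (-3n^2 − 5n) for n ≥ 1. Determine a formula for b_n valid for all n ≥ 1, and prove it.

Claim: b_n = -n^3 − n^2 + 2n + 1.

Base case: b_1 = 1, and -1^3 − 1^2 + 2·1 + 1 = 1.
Assume b_j = -j^3 − j^2 + 2j + 1.
Then b_{j+1} = b_j + (-3j^2 − 5j) = (-j^3 − j^2 + 2j + 1) + (-3j^2 − 5j) = -j^3 − 4j^2 − 3j + 1,
and -(j+1)^3 − (j+1)^2 + 2·(j+1) + 1 = -j^3 − 4j^2 − 3j + 1.
This completes the inductive step, so b_n = -n^3 − n^2 + 2n + 1 for all n ≥ 1.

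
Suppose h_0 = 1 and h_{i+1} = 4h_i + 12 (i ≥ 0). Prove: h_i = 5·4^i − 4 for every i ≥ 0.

Base case: h_0 = 1, and 5·4^0 − 4 = 5 − 4 = 1.
Assume h_j = 5·4^j − 4 for some j ≥ 0.
Then h_{j+1} = 4h_j + 12 = 4·(5·4^j − 4) + 12 = 20·4^j − 16 + 12 = 5·4^{j+1} − 4.
By induction, h_i = 5·4^i − 4 for all i ≥ 0.

h_i = 5·4^i − 4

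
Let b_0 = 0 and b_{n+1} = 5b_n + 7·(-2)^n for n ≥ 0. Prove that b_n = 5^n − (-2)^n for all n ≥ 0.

Base case: b_0 = 0, and 5^0 − (-2)^0 = 1 − 1 = 0.
Assume b_k = 5^k − (-2)^k for some k ≥ 0.
Then b_{k+1} = 5b_k + 7·(-2)^k = 5·(5^k − (-2)^k) + 7·(-2)^k = 5^{k+1} − 5·(-2)^k + 7·(-2)^k = 5^{k+1} + 2·(-2)^k = 5^{k+1} − (-2)^{k+1}.
Hence b_n = 5^n − (-2)^n for every n ≥ 0, by induction.

b_n = 5^n − (-2)^n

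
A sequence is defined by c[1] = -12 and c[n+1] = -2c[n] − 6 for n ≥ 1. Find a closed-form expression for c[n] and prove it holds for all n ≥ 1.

Claim: c[n] = 5·(-2)^n − 2.

Base case: c[1] = -12, and 5·(-2)^1 − 2 = -10 − 2 = -12.
Assume c[r] = 5·(-2)^r − 2 for some r ≥ 1.
Then c[r+1] = -2c[r] − 6 = -2·(5·(-2)^r − 2) − 6 = -10·(-2)^r + 4 − 6 = 5·(-2)^{r+1} − 2.
This completes the inductive step, so c[n] = 5·(-2)^n − 2 for all n ≥ 1.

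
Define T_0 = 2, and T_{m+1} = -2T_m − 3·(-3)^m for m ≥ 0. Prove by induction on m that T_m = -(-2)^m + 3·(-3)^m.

Base case: T_0 = 2, and -(-2)^0 + 3·(-3)^0 = -1 + 3 = 2.
Assume T_j = -(-2)^j + 3·(-3)^j for some j ≥ 0.
Then T_{j+1} = -2T_j − 3·(-3)^j = -2·(-(-2)^j + 3·(-3)^j) − 3·(-3)^j = -(-2)^{j+1} − 6·(-3)^j − 3·(-3)^j = -(-2)^{j+1} − 9·(-3)^j = -(-2)^{j+1} + 3·(-3)^{j+1}.
Hence T_m = -(-2)^m + 3·(-3)^m for every m ≥ 0, by induction.

T_m = -(-2)^m + 3·(-3)^m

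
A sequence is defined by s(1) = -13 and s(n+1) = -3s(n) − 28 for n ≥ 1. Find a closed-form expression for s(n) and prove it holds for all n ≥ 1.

Claim: s(n) = 2·(-3)^n − 7.

Base case: s(1) = -13, and 2·(-3)^1 − 7 = -6 − 7 = -13.
Assume s(m) = 2·(-3)^m − 7 for some m ≥ 1.
Then s(m+1) = -3s(m) − 28 = -3·(2·(-3)^m − 7) − 28 = -6·(-3)^m + 21 − 28 = 2·(-3)^{m+1} − 7.
This completes the inductive step, so s(n) = 2·(-3)^n − 7 for all n ≥ 1.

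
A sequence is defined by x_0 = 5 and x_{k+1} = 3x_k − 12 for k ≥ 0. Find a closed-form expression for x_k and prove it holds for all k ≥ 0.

Claim: x_k = -3^k + 6.

Base case: x_0 = 5, and -3^0 + 6 = -1 + 6 = 5.
Assume x_m = -3^m + 6 for some m ≥ 0.
Then x_{m+1} = 3x_m − 12 = 3·(-3^m + 6) − 12 = -3^{m+1} + 18 − 12 = -3^{m+1} + 6.
By induction, x_k = -3^k + 6 for all k ≥ 0.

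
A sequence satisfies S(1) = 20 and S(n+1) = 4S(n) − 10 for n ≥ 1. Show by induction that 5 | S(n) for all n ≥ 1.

Base case: S(1) = 20 = 5·4, so 5 | S(1).
Assume 5 | S(m), so S(m) = 5t for some integer t.
Then S(m+1) = 4S(m) − 10 = 4·(5t) − 10 = 5(4t − 2), so 5 | S(m+1).
Hence 5 | S(n) for every n ≥ 1, by induction.

5 | S(n)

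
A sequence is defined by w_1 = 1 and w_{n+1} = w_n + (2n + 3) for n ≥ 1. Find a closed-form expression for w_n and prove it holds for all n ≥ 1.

Claim: w_n = n^2 + 2n − 2.

Base case: w_1 = 1, and 1^2 + 2·1 − 2 = 1.
Assume w_j = j^2 + 2j − 2.
Then w_{j+1} = w_j + (2j + 3) = (j^2 + 2j − 2) + (2j + 3) = j^2 + 4j + 1,
and (j+1)^2 + 2·(j+1) − 2 = j^2 + 4j + 1.
This completes the inductive step, so w_n = n^2 + 2n − 2 for all n ≥ 1.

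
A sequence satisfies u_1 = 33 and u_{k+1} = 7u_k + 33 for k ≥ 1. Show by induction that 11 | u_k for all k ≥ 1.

Base case: u_1 = 33 = 11·3, so 11 | u_1.
Assume 11 | u_r, so u_r = 11t for some integer t.
Then u_{r+1} = 7u_r + 33 = 7·(11t) + 33 = 11(7t + 3), so 11 | u_{r+1}.
By induction, 11 | u_k for all k ≥ 1.

11 | u_k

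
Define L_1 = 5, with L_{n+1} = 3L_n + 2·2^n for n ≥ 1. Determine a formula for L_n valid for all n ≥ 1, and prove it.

Claim: L_n = 3·3^n − 2·2^n.

Base case: L_1 = 5, and 3·3^1 − 2·2^1 = 9 − 4 = 5.
Assume L_j = 3·3^j − 2·2^j for some j ≥ 1.
Then L_{j+1} = 3L_j + 2·2^j = 3·(3·3^j − 2·2^j) + 2·2^j = 3·3^{j+1} − 6·2^j + 2·2^j = 3·3^{j+1} − 4·2^j = 3·3^{j+1} − 2·2^{j+1}.
By induction, L_n = 3·3^n − 2·2^n for all n ≥ 1.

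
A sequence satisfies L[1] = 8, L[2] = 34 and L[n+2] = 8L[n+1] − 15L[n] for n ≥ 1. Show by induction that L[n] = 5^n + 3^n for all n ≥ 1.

Base cases: L[1] = 8 and 5^1 + 3^1 = 8; L[2] = 34 and 5^2 + 3^2 = 34.
Assume L[i] = 5^i + 3^i for all 1 ≤ i ≤ j, where j ≥ 2.
Then L[j+1] = 8L[j] − 15L[j−1] = 8·(5^j + 3^j) − 15·(5^{j−1} + 3^{j−1}) = (8·5 − 15)5^{j−1} + (8·3 − 15)3^{j−1} = 25·5^{j−1} + 9·3^{j−1} = 5^{j+1} + 3^{j+1}.
This completes the inductive step, so L[n] = 5^n + 3^n for all n ≥ 1.

L[n] = 5^n + 3^n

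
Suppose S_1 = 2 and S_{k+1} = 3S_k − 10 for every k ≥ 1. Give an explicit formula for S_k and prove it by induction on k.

Claim: S_k = -3^k + 5.

Base case: S_1 = 2, and -3^1 + 5 = -3 + 5 = 2.
Assume S_m = -3^m + 5 for some m ≥ 1.
Then S_{m+1} = 3S_m − 10 = 3·(-3^m + 5) − 10 = -3^{m+1} + 15 − 10 = -3^{m+1} + 5.
So the formula holds for m+1, and by induction S_k = -3^k + 5 for all k ≥ 1.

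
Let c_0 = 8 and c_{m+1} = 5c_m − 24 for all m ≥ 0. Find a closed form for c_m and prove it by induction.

Claim: c_m = 2·5^m + 6.

Base case: c_0 = 8, and 2·5^0 + 6 = 2 + 6 = 8.
Assume c_r = 2·5^r + 6 for some r ≥ 0.
Then c_{r+1} = 5c_r − 24 = 5·(2·5^r + 6) − 24 = 10·5^r + 30 − 24 = 2·5^{r+1} + 6.
By induction, c_m = 2·5^m + 6 for all m ≥ 0.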